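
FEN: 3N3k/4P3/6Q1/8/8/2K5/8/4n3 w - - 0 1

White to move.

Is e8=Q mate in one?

yes

After e8=Q: black king on h8; in check: yes, from the white queen on e8.
King squares — g7: attacked by Qg6; h7: attacked by Qg6; g8: attacked by Qg6.
Black has no legal moves → checkmate.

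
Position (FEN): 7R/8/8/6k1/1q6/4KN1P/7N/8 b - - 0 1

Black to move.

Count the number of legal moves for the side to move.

3

Black to move; king on g5.
In check: yes, from the white knight on f3.
Legal moves: Kg6, Kf6, Kf5.
Count: 3.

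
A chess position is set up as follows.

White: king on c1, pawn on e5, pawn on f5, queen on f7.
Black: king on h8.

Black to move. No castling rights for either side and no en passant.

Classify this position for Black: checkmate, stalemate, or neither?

stalemate

Black to move; black king on h8.
In check: no.
King squares — g7: attacked by Qf7; h7: attacked by Qf7; g8: attacked by Qf7.
Legal moves for Black: none.
Not in check and no legal moves → stalemate.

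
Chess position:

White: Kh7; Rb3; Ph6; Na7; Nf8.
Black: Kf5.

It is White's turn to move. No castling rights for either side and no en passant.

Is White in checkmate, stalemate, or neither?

neither

White to move; white king on h7.
In check: no.
Legal moves for White include: Nd7, Ng6, Ne6, Kh8, Kg8, Kg7, Nc8, Nc6, Nb5, Rb8, Rb7, Rb6, Rb5+, Rb4, Rh3, Rg3, Rf3+, Re3, ... (list truncated; more exist).
White has legal moves and is not in check → neither.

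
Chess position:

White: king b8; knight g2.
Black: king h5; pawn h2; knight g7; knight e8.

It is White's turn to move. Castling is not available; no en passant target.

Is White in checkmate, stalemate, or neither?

neither

White to move; white king on b8.
In check: no.
Legal moves for White: Kc8, Ka8, Kb7, Ka7, Nh4, Nf4+, Ne3, Ne1.
White has 8 legal moves and is not in check → neither.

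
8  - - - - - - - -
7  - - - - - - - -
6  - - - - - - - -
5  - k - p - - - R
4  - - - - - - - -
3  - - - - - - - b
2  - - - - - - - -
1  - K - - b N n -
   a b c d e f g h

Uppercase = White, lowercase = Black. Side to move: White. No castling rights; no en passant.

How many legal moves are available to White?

18

White to move; king on b1.
In check: no.
Legal moves: Rh8, Rh7, Rh6, Rg5, Rf5, Re5, Rxd5+, Rh4, Rxh3, Ng3, Ne3, Nh2, Nd2, Kc2, Kb2, Ka2, Kc1, Ka1.
Count: 18.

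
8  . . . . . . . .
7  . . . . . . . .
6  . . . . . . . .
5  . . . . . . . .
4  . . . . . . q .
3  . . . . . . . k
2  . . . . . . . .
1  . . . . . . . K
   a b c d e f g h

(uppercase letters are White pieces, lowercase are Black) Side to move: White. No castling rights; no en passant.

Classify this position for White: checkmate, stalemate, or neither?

stalemate

White to move; white king on h1.
In check: no.
King squares — g1: attacked by Qg4; g2: attacked by Kh3; h2: attacked by Kh3.
Legal moves for White: none.
Not in check and no legal moves → stalemate.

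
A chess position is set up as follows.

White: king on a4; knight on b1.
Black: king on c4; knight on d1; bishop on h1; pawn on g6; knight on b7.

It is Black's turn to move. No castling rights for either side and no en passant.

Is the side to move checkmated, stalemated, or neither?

neither

Black to move; black king on c4.
In check: no.
Legal moves for Black: Nd8, Nd6, Nc5+, Na5, Kd5, Kc5, Kd4, Kd3, Bc6+, Bd5, Be4, Bf3, Bg2, Ne3, Nc3+, Nf2, Nb2+, g5.
Black has 18 legal moves and is not in check → neither.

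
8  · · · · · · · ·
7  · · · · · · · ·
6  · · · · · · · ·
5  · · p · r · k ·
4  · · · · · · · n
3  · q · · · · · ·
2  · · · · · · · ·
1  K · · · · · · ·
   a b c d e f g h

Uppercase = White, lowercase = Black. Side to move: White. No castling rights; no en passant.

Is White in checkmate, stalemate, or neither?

stalemate

White to move; white king on a1.
In check: no.
King squares — b1: attacked by Qb3; a2: attacked by Qb3; b2: attacked by Qb3.
Legal moves for White: none.
Not in check and no legal moves → stalemate.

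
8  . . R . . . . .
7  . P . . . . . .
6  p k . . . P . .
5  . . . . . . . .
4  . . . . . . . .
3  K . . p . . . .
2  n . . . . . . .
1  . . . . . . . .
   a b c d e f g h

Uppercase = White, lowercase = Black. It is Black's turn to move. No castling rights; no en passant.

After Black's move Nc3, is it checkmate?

After Nc3: white king on a3; in check: no.
White is not in check, so this cannot be checkmate.

no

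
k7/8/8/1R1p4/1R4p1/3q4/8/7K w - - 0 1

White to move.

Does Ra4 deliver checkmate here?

After Ra4: black king on a8; in check: yes, from the white rook on a4.
King squares — a7: attacked by Ra4; b7: attacked by Rb5; b8: attacked by Rb5.
Black has no legal moves → checkmate.

yes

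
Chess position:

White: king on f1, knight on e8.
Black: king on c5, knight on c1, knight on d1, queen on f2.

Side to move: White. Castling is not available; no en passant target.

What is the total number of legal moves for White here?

0

White to move; king on f1.
In check: yes, from the black queen on f2.
Legal moves: none.
Count: 0.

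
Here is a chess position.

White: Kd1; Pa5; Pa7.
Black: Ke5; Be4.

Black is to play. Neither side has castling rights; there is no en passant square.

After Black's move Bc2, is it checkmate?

no

After Bc2: white king on d1; in check: yes, from the black bishop on c2.
White has 5 legal replies: Ke2, Kd2, Kxc2, Ke1, Kc1.
In check but a legal move exists → not checkmate.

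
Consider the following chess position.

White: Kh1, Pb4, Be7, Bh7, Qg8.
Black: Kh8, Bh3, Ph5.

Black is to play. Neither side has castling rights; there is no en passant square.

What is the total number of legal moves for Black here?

0

Black to move; king on h8.
In check: yes, from the white queen on g8.
Legal moves: none.
Count: 0.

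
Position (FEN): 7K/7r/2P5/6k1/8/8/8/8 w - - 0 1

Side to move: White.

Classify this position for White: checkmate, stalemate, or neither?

White to move; white king on h8.
In check: yes, from the black rook on h7.
Legal moves for White: Kg8, Kxh7.
White is in check but has 2 legal moves → neither.

neither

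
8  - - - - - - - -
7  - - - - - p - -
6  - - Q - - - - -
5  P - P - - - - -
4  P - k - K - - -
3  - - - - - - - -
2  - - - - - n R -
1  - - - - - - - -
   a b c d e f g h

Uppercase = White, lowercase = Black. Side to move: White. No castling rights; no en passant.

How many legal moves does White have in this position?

6

White to move; king on e4.
In check: yes, from the black knight on f2.
Legal moves: Kf5, Ke5, Kf4, Kf3, Ke3, Rxf2.
Count: 6.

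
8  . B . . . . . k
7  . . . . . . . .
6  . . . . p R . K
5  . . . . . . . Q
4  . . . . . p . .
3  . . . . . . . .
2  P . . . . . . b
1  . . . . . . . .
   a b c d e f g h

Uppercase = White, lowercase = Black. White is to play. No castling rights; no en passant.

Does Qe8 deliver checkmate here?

After Qe8: black king on h8; in check: yes, from the white queen on e8.
King squares — g7: attacked by Kh6; h7: attacked by Kh6; g8: attacked by Qe8.
Black has no legal moves → checkmate.

yes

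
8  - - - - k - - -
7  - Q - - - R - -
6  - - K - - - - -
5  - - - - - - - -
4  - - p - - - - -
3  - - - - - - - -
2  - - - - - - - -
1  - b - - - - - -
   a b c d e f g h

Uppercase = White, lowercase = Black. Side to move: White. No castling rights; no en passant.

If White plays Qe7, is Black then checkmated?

After Qe7: black king on e8; in check: yes, from the white queen on e7.
King squares — d7: attacked by Kc6; e7: attacked by Rf7; f7: attacked by Qe7; d8: attacked by Qe7; f8: attacked by Qe7.
Black has no legal moves → checkmate.

yes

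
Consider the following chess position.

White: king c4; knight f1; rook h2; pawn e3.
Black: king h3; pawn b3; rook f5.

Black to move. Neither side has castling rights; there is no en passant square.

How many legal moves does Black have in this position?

1

Black to move; king on h3.
In check: yes, from the white rook on h2.
Legal moves: Kg4.
Count: 1.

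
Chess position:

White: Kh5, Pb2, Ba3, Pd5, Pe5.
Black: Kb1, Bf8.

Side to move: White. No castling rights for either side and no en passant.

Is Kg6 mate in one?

After Kg6: black king on b1; in check: no.
Black is not in check, so this cannot be checkmate.

no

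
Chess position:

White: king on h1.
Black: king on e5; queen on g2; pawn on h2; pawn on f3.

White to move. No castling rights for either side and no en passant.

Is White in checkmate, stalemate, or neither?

checkmate

White to move; white king on h1.
In check: yes, from the black queen on g2.
King squares — g1: attacked by Qg2; g2: attacked by Pf3; h2: attacked by Qg2.
Legal moves for White: none.
In check with no legal moves → checkmate.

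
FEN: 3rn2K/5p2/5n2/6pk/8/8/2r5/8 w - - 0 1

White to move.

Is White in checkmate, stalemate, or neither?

stalemate

White to move; white king on h8.
In check: no.
King squares — g7: attacked by Ne8; h7: attacked by Nf6; g8: attacked by Nf6.
Legal moves for White: none.
Not in check and no legal moves → stalemate.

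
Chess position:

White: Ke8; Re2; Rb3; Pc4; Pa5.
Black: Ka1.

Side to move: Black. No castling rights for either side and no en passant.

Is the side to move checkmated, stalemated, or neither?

Black to move; black king on a1.
In check: no.
King squares — b1: attacked by Rb3; a2: attacked by Re2; b2: attacked by Re2.
Legal moves for Black: none.
Not in check and no legal moves → stalemate.

stalemate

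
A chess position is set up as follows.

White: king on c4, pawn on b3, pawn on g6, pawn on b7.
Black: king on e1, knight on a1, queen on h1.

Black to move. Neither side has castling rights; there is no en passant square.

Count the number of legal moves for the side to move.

Black to move; king on e1.
In check: no.
Legal moves: Qh8, Qh7, Qxb7, Qh6, Qc6+, Qh5, Qd5+, Qh4+, Qe4+, Qh3, Qf3, Qh2, Qg2, Qg1, Qf1+, Kf2, Ke2, Kd2, Kf1, Kd1, Nxb3, Nc2.
Count: 22.

22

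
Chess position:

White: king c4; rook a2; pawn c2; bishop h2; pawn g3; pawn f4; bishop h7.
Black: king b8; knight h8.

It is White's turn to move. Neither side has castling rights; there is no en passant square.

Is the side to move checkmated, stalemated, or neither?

White to move; white king on c4.
In check: no.
Legal moves for White include: Bg8, Bg6, Bf5, Be4, Bd3, Kd5, Kc5, Kb5, Kd4, Kb4, Kd3, Kc3, Kb3, Bg1, Ra8+, Ra7, Ra6, Ra5, ... (list truncated; more exist).
White has legal moves and is not in check → neither.

neither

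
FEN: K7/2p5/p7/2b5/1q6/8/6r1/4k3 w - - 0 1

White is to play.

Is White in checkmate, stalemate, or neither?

White to move; white king on a8.
In check: no.
King squares — a7: attacked by Bc5; b7: attacked by Qb4; b8: attacked by Qb4.
Legal moves for White: none.
Not in check and no legal moves → stalemate.

stalemate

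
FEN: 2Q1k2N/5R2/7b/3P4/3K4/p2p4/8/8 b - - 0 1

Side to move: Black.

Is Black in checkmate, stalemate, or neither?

checkmate

Black to move; black king on e8.
In check: yes, from the white queen on c8.
King squares — d7: attacked by Rf7; e7: attacked by Rf7; f7: attacked by Nh8; d8: attacked by Qc8; f8: attacked by Rf7.
Legal moves for Black: none.
In check with no legal moves → checkmate.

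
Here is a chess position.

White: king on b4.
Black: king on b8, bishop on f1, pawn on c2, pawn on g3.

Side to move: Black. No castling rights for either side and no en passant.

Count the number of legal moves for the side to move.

17

Black to move; king on b8.
In check: no.
Legal moves: Kc8, Ka8, Kc7, Kb7, Ka7, Ba6, Bb5, Bc4, Bh3, Bd3, Bg2, Be2, g2, c1=Q, c1=R, c1=B, c1=N.
Count: 17.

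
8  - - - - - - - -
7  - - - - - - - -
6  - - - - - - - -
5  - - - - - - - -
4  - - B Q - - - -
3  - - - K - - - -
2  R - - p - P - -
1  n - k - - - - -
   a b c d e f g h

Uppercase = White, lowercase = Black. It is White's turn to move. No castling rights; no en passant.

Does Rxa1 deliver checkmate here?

After Rxa1: black king on c1; in check: yes, from the white rook on a1.
King squares — b1: attacked by Ra1; d1: attacked by Ra1; b2: attacked by Qd4; c2: attacked by Kd3; d2: own pawn.
Black has no legal moves → checkmate.

yes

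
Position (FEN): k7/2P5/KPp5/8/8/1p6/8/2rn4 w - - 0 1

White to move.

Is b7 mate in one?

After b7: black king on a8; in check: yes, from the white pawn on b7.
King squares — a7: attacked by Ka6; b7: attacked by Ka6; b8: attacked by Pc7.
Black has no legal moves → checkmate.

yes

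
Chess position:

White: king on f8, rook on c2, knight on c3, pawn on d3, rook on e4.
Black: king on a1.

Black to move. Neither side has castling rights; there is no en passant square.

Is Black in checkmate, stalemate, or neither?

stalemate

Black to move; black king on a1.
In check: no.
King squares — b1: attacked by Nc3; a2: attacked by Rc2; b2: attacked by Rc2.
Legal moves for Black: none.
Not in check and no legal moves → stalemate.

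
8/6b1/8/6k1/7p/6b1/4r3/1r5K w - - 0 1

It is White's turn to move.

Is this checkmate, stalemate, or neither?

White to move; white king on h1.
In check: yes, from the black rook on b1.
King squares — g1: attacked by Rb1; g2: attacked by Re2; h2: attacked by Re2.
Legal moves for White: none.
In check with no legal moves → checkmate.

checkmate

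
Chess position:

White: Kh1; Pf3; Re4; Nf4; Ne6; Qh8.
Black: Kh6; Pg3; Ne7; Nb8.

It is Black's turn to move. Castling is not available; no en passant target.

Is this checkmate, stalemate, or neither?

checkmate

Black to move; black king on h6.
In check: yes, from the white queen on h8.
King squares — g5: attacked by Ne6; h5: attacked by Nf4; g6: attacked by Nf4; g7: attacked by Ne6; h7: attacked by Qh8.
Legal moves for Black: none.
In check with no legal moves → checkmate.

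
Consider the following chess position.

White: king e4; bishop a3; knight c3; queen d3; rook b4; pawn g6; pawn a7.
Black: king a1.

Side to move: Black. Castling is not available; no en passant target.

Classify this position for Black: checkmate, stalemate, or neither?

Black to move; black king on a1.
In check: no.
King squares — b1: attacked by Nc3; a2: attacked by Nc3; b2: attacked by Ba3.
Legal moves for Black: none.
Not in check and no legal moves → stalemate.

stalemate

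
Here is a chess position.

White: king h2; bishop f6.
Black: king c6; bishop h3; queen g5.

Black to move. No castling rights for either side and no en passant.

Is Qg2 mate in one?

After Qg2: white king on h2; in check: yes, from the black queen on g2.
King squares — g1: attacked by Qg2; h1: attacked by Qg2; g2: attacked by Bh3; g3: attacked by Qg2; h3: attacked by Qg2.
White has no legal moves → checkmate.

yes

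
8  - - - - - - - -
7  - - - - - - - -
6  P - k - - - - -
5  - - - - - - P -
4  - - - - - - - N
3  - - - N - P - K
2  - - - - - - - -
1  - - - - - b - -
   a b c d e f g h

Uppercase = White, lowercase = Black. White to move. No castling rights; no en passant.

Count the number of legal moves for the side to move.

4

White to move; king on h3.
In check: yes, from the black bishop on f1.
Legal moves: Kg4, Kg3, Kh2, Ng2.
Count: 4.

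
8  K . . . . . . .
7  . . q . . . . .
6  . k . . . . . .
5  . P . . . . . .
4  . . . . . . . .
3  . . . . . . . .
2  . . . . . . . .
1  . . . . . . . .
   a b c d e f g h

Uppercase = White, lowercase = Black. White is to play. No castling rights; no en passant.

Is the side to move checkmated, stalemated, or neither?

stalemate

White to move; white king on a8.
In check: no.
King squares — a7: attacked by Kb6; b7: attacked by Kb6; b8: attacked by Qc7.
Legal moves for White: none.
Not in check and no legal moves → stalemate.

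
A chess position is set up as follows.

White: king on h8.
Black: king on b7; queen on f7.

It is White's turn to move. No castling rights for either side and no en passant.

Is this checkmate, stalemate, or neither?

stalemate

White to move; white king on h8.
In check: no.
King squares — g7: attacked by Qf7; h7: attacked by Qf7; g8: attacked by Qf7.
Legal moves for White: none.
Not in check and no legal moves → stalemate.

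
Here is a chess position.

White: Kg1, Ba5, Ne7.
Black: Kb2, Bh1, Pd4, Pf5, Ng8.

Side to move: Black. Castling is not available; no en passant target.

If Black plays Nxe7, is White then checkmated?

no

After Nxe7: white king on g1; in check: no.
White is not in check, so this cannot be checkmate.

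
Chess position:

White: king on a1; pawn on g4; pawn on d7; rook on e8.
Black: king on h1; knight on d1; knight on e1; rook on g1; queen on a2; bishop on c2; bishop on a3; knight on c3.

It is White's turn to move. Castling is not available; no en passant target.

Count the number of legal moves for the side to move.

0

White to move; king on a1.
In check: yes, from the black queen on a2.
Legal moves: none.
Count: 0.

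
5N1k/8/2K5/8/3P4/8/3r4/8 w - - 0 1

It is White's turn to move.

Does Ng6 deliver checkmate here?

no

After Ng6: black king on h8; in check: yes, from the white knight on g6.
Black has 3 legal replies: Kg8, Kh7, Kg7.
In check but a legal move exists → not checkmate.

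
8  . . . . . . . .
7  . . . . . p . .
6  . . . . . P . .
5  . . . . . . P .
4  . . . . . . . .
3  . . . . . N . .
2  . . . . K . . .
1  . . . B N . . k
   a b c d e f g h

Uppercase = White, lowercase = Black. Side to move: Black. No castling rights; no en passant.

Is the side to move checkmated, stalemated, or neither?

stalemate

Black to move; black king on h1.
In check: no.
King squares — g1: attacked by Nf3; g2: attacked by Ne1; h2: attacked by Nf3.
Legal moves for Black: none.
Not in check and no legal moves → stalemate.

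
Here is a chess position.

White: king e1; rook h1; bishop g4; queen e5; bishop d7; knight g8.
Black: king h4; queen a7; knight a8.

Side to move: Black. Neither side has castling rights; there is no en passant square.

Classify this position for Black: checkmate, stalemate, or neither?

checkmate

Black to move; black king on h4.
In check: yes, from the white rook on h1.
King squares — g3: attacked by Qe5; h3: attacked by Rh1; g4: attacked by Bd7; g5: attacked by Qe5; h5: attacked by Rh1.
Legal moves for Black: none.
In check with no legal moves → checkmate.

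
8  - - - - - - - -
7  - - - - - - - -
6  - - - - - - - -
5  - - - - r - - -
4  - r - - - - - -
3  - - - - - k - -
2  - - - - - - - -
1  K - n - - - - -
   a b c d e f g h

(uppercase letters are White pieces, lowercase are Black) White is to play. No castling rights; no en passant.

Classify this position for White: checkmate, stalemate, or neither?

stalemate

White to move; white king on a1.
In check: no.
King squares — b1: attacked by Rb4; a2: attacked by Nc1; b2: attacked by Rb4.
Legal moves for White: none.
Not in check and no legal moves → stalemate.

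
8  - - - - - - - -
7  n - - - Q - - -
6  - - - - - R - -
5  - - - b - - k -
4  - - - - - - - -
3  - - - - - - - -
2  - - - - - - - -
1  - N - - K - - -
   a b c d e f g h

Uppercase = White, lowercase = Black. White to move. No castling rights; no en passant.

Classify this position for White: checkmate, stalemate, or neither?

White to move; white king on e1.
In check: no.
Legal moves for White include: Qf8, Qe8, Qd8, Qh7, Qg7+, Qf7, Qd7, Qc7, Qb7, Qxa7, Qe6, Qd6, Qe5+, Qc5, Qe4, Qb4, Qe3+, Qa3, ... (list truncated; more exist).
White has legal moves and is not in check → neither.

neither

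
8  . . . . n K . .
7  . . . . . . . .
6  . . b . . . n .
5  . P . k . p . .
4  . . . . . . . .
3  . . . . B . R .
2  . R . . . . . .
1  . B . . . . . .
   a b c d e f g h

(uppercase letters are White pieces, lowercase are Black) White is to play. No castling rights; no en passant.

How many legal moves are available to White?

White to move; king on f8.
In check: yes, from the black knight on g6.
Legal moves: Kg8, Kf7, Rxg6.
Count: 3.

3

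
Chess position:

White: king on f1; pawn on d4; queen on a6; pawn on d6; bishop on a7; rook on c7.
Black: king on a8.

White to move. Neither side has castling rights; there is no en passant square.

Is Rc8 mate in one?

yes

After Rc8: black king on a8; in check: yes, from the white rook on c8.
King squares — a7: attacked by Qa6; b7: attacked by Qa6; b8: attacked by Ba7.
Black has no legal moves → checkmate.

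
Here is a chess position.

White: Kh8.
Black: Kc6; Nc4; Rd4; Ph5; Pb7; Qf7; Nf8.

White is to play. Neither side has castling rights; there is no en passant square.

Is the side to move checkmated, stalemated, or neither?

stalemate

White to move; white king on h8.
In check: no.
King squares — g7: attacked by Qf7; h7: attacked by Qf7; g8: attacked by Qf7.
Legal moves for White: none.
Not in check and no legal moves → stalemate.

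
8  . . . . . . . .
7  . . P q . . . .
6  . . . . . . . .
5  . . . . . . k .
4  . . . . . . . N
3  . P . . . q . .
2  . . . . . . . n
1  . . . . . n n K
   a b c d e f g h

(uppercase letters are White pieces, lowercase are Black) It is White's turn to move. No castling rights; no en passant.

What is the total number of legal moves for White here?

3

White to move; king on h1.
In check: yes, from the black queen on f3.
Legal moves: Kxg1, Nxf3+, Ng2.
Count: 3.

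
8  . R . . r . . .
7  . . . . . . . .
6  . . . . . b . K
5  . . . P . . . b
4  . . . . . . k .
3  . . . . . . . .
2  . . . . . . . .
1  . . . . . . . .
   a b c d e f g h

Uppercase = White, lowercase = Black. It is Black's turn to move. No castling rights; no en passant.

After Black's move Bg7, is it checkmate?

After Bg7: white king on h6; in check: yes, from the black bishop on g7.
White has 2 legal replies: Kh7, Kxg7.
In check but a legal move exists → not checkmate.

no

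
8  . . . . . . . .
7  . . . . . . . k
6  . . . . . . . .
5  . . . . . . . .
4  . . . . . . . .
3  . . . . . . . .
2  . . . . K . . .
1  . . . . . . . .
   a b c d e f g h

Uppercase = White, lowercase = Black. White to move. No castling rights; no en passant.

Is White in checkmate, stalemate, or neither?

neither

White to move; white king on e2.
In check: no.
Legal moves for White: Kf3, Ke3, Kd3, Kf2, Kd2, Kf1, Ke1, Kd1.
White has 8 legal moves and is not in check → neither.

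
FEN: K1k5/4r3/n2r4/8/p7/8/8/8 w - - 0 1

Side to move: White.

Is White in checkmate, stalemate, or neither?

White to move; white king on a8.
In check: no.
King squares — a7: attacked by Re7; b7: attacked by Re7; b8: attacked by Na6.
Legal moves for White: none.
Not in check and no legal moves → stalemate.

stalemate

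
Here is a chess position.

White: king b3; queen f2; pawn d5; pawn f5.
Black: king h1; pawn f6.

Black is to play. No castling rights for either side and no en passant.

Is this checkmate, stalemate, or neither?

stalemate

Black to move; black king on h1.
In check: no.
King squares — g1: attacked by Qf2; g2: attacked by Qf2; h2: attacked by Qf2.
Legal moves for Black: none.
Not in check and no legal moves → stalemate.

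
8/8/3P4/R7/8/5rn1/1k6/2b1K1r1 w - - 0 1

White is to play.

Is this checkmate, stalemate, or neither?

White to move; white king on e1.
In check: yes, from the black rook on g1.
King squares — d1: attacked by Rg1; f1: attacked by Rg1; d2: attacked by Bc1; e2: attacked by Ng3; f2: attacked by Rf3.
Legal moves for White: none.
In check with no legal moves → checkmate.

checkmate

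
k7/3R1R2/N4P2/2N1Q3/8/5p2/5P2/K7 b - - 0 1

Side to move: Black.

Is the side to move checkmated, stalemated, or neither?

Black to move; black king on a8.
In check: no.
King squares — a7: attacked by Rd7; b7: attacked by Nc5; b8: attacked by Qe5.
Legal moves for Black: none.
Not in check and no legal moves → stalemate.

stalemate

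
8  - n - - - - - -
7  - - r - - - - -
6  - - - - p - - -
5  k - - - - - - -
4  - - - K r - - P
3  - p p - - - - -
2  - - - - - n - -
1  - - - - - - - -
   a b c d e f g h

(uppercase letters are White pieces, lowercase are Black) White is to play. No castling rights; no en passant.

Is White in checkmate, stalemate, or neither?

checkmate

White to move; white king on d4.
In check: yes, from the black rook on e4.
King squares — c3: attacked by Rc7; d3: attacked by Nf2; e3: attacked by Re4; c4: attacked by Re4; e4: attacked by Nf2; c5: attacked by Rc7; d5: attacked by Pe6; e5: attacked by Re4.
Legal moves for White: none.
In check with no legal moves → checkmate.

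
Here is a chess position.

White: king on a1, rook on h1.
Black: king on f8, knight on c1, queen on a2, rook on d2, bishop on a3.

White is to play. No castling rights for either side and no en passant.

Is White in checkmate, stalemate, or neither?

checkmate

White to move; white king on a1.
In check: yes, from the black queen on a2.
King squares — b1: attacked by Qa2; a2: attacked by Nc1; b2: attacked by Qa2.
Legal moves for White: none.
In check with no legal moves → checkmate.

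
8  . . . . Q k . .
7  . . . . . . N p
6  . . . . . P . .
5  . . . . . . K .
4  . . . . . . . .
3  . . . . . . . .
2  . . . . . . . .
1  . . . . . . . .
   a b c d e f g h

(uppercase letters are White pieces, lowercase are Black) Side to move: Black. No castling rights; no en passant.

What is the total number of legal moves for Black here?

Black to move; king on f8.
In check: yes, from the white queen on e8.
Legal moves: none.
Count: 0.

0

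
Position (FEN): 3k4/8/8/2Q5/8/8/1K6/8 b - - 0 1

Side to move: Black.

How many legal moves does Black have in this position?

Black to move; king on d8.
In check: no.
Legal moves: Ke8, Kd7.
Count: 2.

2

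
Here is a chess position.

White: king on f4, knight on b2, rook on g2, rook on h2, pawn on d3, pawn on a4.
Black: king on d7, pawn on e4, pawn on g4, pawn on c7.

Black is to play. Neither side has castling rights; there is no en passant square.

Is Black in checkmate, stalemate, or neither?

Black to move; black king on d7.
In check: no.
Legal moves for Black: Ke8, Kd8, Kc8, Ke7, Ke6, Kd6, Kc6, exd3, c6, g3, e3, c5.
Black has 12 legal moves and is not in check → neither.

neither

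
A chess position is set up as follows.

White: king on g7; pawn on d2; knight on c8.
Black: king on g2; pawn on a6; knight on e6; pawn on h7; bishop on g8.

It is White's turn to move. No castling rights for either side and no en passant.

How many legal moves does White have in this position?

4

White to move; king on g7.
In check: yes, from the black knight on e6.
Legal moves: Kh8, Kxg8, Kh6, Kf6.
Count: 4.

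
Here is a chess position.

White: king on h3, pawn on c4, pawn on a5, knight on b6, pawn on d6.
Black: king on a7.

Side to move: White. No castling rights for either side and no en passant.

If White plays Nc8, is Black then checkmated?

After Nc8: black king on a7; in check: yes, from the white knight on c8.
Black has 4 legal replies: Kb8, Ka8, Kb7, Ka6.
In check but a legal move exists → not checkmate.

no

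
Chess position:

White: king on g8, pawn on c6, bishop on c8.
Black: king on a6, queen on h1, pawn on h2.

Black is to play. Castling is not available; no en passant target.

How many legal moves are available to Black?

Black to move; king on a6.
In check: yes, from the white bishop on c8.
Legal moves: Ka7, Kb6, Kb5, Ka5.
Count: 4.

4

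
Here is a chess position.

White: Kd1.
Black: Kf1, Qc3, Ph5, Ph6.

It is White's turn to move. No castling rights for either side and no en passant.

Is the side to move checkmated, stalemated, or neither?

stalemate

White to move; white king on d1.
In check: no.
King squares — c1: attacked by Qc3; e1: attacked by Kf1; c2: attacked by Qc3; d2: attacked by Qc3; e2: attacked by Kf1.
Legal moves for White: none.
Not in check and no legal moves → stalemate.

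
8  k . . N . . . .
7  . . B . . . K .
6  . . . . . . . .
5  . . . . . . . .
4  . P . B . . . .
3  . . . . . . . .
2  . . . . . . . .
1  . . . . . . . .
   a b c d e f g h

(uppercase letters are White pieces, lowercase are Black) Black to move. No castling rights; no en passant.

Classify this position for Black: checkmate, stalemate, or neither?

Black to move; black king on a8.
In check: no.
King squares — a7: attacked by Bd4; b7: attacked by Nd8; b8: attacked by Bc7.
Legal moves for Black: none.
Not in check and no legal moves → stalemate.

stalemate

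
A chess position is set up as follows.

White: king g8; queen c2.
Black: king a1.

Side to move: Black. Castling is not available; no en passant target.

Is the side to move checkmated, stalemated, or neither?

Black to move; black king on a1.
In check: no.
King squares — b1: attacked by Qc2; a2: attacked by Qc2; b2: attacked by Qc2.
Legal moves for Black: none.
Not in check and no legal moves → stalemate.

stalemate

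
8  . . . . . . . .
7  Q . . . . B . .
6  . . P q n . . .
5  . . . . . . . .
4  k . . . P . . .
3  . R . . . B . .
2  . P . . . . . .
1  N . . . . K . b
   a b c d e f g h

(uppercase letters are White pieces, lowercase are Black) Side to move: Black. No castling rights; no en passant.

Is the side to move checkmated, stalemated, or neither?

checkmate

Black to move; black king on a4.
In check: yes, from the white queen on a7.
King squares — a3: attacked by Pb2; b3: attacked by Na1; b4: attacked by Rb3; a5: attacked by Qa7; b5: attacked by Rb3.
Legal moves for Black: none.
In check with no legal moves → checkmate.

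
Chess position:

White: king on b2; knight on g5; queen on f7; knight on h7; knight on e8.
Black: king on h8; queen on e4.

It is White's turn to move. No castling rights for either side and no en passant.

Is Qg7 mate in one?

yes

After Qg7: black king on h8; in check: yes, from the white queen on g7.
King squares — g7: attacked by Ne8; h7: attacked by Ng5; g8: attacked by Qg7.
Black has no legal moves → checkmate.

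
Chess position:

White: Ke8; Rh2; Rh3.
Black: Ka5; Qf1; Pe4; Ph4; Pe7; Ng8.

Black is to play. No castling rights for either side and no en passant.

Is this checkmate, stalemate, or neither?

neither

Black to move; black king on a5.
In check: no.
Legal moves for Black include: Nh6, Nf6+, Kb6, Ka6, Kb5, Kb4, Ka4, Qf8+, Qf7+, Qf6, Qa6, Qf5, Qb5+, Qf4, Qc4, Qxh3, Qf3, Qd3, ... (list truncated; more exist).
Black has legal moves and is not in check → neither.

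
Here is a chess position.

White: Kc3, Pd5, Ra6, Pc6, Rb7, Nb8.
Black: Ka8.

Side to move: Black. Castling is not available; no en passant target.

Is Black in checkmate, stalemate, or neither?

Black to move; black king on a8.
In check: yes, from the white rook on a6.
King squares — a7: attacked by Ra6; b7: attacked by Pc6; b8: attacked by Rb7.
Legal moves for Black: none.
In check with no legal moves → checkmate.

checkmate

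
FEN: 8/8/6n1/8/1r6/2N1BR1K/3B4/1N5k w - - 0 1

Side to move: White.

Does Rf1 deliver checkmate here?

After Rf1: black king on h1; in check: yes, from the white rook on f1.
King squares — g1: attacked by Rf1; g2: attacked by Kh3; h2: attacked by Kh3.
Black has no legal moves → checkmate.

yes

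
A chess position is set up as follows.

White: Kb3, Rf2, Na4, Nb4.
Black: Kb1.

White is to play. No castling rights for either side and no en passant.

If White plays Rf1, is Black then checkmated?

After Rf1: black king on b1; in check: yes, from the white rook on f1.
King squares — a1: attacked by Rf1; c1: attacked by Rf1; a2: attacked by Kb3; b2: attacked by Kb3; c2: attacked by Kb3.
Black has no legal moves → checkmate.

yes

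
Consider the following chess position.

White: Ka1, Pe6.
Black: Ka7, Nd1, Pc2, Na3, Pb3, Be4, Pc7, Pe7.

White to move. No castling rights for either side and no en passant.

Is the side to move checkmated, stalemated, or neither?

stalemate

White to move; white king on a1.
In check: no.
King squares — b1: attacked by Pc2; a2: attacked by Pb3; b2: attacked by Nd1.
Legal moves for White: none.
Not in check and no legal moves → stalemate.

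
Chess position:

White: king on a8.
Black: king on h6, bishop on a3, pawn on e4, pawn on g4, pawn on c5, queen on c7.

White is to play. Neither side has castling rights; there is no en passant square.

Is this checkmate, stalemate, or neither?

stalemate

White to move; white king on a8.
In check: no.
King squares — a7: attacked by Qc7; b7: attacked by Qc7; b8: attacked by Qc7.
Legal moves for White: none.
Not in check and no legal moves → stalemate.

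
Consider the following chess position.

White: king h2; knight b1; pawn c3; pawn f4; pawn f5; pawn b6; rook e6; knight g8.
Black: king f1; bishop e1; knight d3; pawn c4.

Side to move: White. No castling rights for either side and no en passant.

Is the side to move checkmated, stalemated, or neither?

neither

White to move; white king on h2.
In check: no.
Legal moves for White include: Ne7, Nh6, Nf6, Re8, Re7, Rh6, Rg6, Rf6, Rd6, Rc6, Re5, Re4, Re3, Re2, Rxe1+, Kh3, Kh1, Na3, ... (list truncated; more exist).
White has legal moves and is not in check → neither.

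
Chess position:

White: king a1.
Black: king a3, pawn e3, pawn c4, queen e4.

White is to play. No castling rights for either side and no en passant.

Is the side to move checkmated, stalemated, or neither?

stalemate

White to move; white king on a1.
In check: no.
King squares — b1: attacked by Qe4; a2: attacked by Ka3; b2: attacked by Ka3.
Legal moves for White: none.
Not in check and no legal moves → stalemate.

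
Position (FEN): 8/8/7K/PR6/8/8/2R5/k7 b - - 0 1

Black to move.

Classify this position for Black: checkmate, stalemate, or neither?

Black to move; black king on a1.
In check: no.
King squares — b1: attacked by Rb5; a2: attacked by Rc2; b2: attacked by Rc2.
Legal moves for Black: none.
Not in check and no legal moves → stalemate.

stalemate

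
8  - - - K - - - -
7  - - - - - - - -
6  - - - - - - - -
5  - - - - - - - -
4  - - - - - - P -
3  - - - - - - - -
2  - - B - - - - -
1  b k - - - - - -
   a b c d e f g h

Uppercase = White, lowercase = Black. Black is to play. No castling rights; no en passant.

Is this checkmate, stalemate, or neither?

neither

Black to move; black king on b1.
In check: yes, from the white bishop on c2.
Legal moves for Black: Kxc2, Kb2, Ka2, Kc1.
Black is in check but has 4 legal moves → neither.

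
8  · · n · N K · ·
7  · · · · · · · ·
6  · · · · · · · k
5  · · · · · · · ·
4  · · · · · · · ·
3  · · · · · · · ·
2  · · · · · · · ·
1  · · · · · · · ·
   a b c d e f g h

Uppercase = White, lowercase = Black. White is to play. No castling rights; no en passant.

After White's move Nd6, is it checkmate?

no

After Nd6: black king on h6; in check: no.
Black is not in check, so this cannot be checkmate.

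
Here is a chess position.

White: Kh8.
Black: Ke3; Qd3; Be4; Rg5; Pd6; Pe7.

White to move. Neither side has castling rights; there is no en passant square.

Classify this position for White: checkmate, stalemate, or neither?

stalemate

White to move; white king on h8.
In check: no.
King squares — g7: attacked by Rg5; h7: attacked by Be4; g8: attacked by Rg5.
Legal moves for White: none.
Not in check and no legal moves → stalemate.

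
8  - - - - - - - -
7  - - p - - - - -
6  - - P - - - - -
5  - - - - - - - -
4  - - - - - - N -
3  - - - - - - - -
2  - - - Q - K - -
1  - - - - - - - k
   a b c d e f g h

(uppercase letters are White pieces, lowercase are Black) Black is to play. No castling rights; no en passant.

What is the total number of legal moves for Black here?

Black to move; king on h1.
In check: no.
Legal moves: none.
Count: 0.

0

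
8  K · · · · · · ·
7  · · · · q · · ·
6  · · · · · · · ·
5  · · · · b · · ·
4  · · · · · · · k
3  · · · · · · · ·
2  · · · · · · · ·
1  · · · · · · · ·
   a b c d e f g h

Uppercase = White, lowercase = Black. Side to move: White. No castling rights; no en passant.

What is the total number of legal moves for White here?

0

White to move; king on a8.
In check: no.
Legal moves: none.
Count: 0.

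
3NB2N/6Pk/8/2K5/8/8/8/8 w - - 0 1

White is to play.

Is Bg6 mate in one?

no

After Bg6: black king on h7; in check: yes, from the white bishop on g6.
Black has 3 legal replies: Kg8, Kxg7, Kh6.
In check but a legal move exists → not checkmate.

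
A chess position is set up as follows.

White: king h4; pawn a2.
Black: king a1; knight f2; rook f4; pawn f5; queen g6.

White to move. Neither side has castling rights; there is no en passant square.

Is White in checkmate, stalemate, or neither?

checkmate

White to move; white king on h4.
In check: yes, from the black rook on f4.
King squares — g3: attacked by Qg6; h3: attacked by Nf2; g4: attacked by Nf2; g5: attacked by Qg6; h5: attacked by Qg6.
Legal moves for White: none.
In check with no legal moves → checkmate.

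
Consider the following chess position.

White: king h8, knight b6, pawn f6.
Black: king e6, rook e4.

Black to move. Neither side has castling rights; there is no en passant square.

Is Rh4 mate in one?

After Rh4: white king on h8; in check: yes, from the black rook on h4.
White has 2 legal replies: Kg8, Kg7.
In check but a legal move exists → not checkmate.

no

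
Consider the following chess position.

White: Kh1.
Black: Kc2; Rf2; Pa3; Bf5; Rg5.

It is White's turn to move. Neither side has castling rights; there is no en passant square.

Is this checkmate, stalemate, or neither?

stalemate

White to move; white king on h1.
In check: no.
King squares — g1: attacked by Rg5; g2: attacked by Rf2; h2: attacked by Rf2.
Legal moves for White: none.
Not in check and no legal moves → stalemate.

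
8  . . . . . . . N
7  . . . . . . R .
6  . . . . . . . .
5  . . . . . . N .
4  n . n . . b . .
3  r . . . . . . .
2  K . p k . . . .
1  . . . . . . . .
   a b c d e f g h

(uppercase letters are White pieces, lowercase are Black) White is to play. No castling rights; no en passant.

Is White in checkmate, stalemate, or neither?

checkmate

White to move; white king on a2.
In check: yes, from the black rook on a3.
King squares — a1: attacked by Ra3; b1: attacked by Pc2; b2: attacked by Na4; a3: attacked by Nc4; b3: attacked by Ra3.
Legal moves for White: none.
In check with no legal moves → checkmate.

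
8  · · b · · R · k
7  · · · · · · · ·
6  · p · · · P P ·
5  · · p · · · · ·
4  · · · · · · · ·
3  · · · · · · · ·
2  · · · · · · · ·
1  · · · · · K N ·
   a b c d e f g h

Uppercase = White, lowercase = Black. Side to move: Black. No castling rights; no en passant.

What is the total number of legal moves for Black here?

Black to move; king on h8.
In check: yes, from the white rook on f8.
Legal moves: none.
Count: 0.

0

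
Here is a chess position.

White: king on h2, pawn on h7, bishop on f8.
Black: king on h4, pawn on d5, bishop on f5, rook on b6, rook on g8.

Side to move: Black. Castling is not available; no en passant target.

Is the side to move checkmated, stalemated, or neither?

Black to move; black king on h4.
In check: no.
Legal moves for Black include: Rh8, Rxf8, Rg7, Rgg6, Rg5, Rg4, Rg3, Rg2+, Rg1, Rb8, Rb7, Rh6, Rbg6, Rf6, Re6, Rd6, Rc6, Ra6, ... (list truncated; more exist).
Black has legal moves and is not in check → neither.

neither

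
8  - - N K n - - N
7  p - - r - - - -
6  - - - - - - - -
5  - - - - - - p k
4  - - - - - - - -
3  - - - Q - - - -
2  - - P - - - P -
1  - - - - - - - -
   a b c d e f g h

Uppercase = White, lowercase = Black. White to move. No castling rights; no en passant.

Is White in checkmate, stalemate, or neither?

neither

White to move; white king on d8.
In check: yes, from the black rook on d7.
Legal moves for White: Kxe8, Kxd7, Qxd7.
White is in check but has 3 legal moves → neither.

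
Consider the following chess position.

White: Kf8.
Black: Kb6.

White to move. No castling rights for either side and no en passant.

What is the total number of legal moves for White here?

White to move; king on f8.
In check: no.
Legal moves: Kg8, Ke8, Kg7, Kf7, Ke7.
Count: 5.

5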